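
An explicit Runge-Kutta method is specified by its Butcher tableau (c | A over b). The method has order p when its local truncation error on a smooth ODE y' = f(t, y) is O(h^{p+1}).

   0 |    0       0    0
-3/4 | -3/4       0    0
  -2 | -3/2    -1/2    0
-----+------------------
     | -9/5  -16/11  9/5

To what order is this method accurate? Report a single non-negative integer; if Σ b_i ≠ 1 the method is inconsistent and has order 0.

b = (-9/5, -16/11, 9/5)
c = (0, -3/4, -2)
Ac = (0, 0, 3/8)
Σ b_i: (-9/5)·1 + (-16/11)·1 + 9/5·1 = -16/11 ≠ 1 ⇒ order 0.

0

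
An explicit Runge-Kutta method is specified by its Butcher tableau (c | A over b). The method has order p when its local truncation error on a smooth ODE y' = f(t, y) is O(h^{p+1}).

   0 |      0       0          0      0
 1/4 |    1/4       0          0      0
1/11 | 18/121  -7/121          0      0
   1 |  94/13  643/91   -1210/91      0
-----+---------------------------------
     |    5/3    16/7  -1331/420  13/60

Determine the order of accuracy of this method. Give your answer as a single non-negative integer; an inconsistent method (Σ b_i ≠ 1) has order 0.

b = (5/3, 16/7, -1331/420, 13/60)
c = (0, 1/4, 1/11, 1)
Ac = (0, 0, -7/484, 29/52)
Σ b_i: 5/3·1 + 16/7·1 + (-1331/420)·1 + 13/60·1 = 1 ✓
b·c: 16/7·1/4 + (-1331/420)·1/11 + 13/60·1 = 1/2 ✓
b·c²: 16/7·1/16 + (-1331/420)·1/121 + 13/60·1 = 1/3 ✓
b·Ac: (-1331/420)·(-7/484) + 13/60·29/52 = 1/6 ✓
b·c³: 16/7·1/64 + (-1331/420)·1/1331 + 13/60·1 = 1/4 ✓
b·(c∘Ac): (-1331/420)·(-7/5324) + 13/60·29/52 = 1/8 ✓
b·Ac²: (-1331/420)·(-7/1936) + 13/60·69/208 = 1/12 ✓
b·A²c: 13/60·5/26 = 1/24 ✓; 4 stages ⇒ order 4.

4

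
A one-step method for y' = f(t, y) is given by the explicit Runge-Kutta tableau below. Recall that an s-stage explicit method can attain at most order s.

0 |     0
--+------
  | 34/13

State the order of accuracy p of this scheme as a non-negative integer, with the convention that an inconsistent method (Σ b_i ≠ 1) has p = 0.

b = (34/13)
c = (0)
Σ b_i: 34/13·1 = 34/13 ≠ 1 ⇒ order 0.

0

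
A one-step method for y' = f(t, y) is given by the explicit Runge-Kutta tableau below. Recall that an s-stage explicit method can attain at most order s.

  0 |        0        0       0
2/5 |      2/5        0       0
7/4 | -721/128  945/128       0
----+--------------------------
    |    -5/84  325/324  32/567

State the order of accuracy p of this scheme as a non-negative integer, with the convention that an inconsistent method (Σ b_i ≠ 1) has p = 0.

3

b = (-5/84, 325/324, 32/567)
c = (0, 2/5, 7/4)
Ac = (0, 0, 189/64)
Σ b_i: (-5/84)·1 + 325/324·1 + 32/567·1 = 1 ✓
b·c: 325/324·2/5 + 32/567·7/4 = 1/2 ✓
b·c²: 325/324·4/25 + 32/567·49/16 = 1/3 ✓
b·Ac: 32/567·189/64 = 1/6 ✓; 3 stages ⇒ order 3.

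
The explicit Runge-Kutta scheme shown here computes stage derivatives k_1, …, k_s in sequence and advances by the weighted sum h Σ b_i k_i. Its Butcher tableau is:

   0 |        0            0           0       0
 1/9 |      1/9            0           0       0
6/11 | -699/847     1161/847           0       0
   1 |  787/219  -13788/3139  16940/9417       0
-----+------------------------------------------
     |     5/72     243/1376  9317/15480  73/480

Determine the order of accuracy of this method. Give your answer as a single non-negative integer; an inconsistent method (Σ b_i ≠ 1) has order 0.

4

b = (5/72, 243/1376, 9317/15480, 73/480)
c = (0, 1/9, 6/11, 1)
Ac = (0, 0, 129/847, 36/73)
Σ b_i: 5/72·1 + 243/1376·1 + 9317/15480·1 + 73/480·1 = 1 ✓
b·c: 243/1376·1/9 + 9317/15480·6/11 + 73/480·1 = 1/2 ✓
b·c²: 243/1376·1/81 + 9317/15480·36/121 + 73/480·1 = 1/3 ✓
b·Ac: 9317/15480·129/847 + 73/480·36/73 = 1/6 ✓
b·c³: 243/1376·1/729 + 9317/15480·216/1331 + 73/480·1 = 1/4 ✓
b·(c∘Ac): 9317/15480·774/9317 + 73/480·36/73 = 1/8 ✓
b·Ac²: 9317/15480·43/2541 + 73/480·316/657 = 1/12 ✓
b·A²c: 73/480·20/73 = 1/24 ✓; 4 stages ⇒ order 4.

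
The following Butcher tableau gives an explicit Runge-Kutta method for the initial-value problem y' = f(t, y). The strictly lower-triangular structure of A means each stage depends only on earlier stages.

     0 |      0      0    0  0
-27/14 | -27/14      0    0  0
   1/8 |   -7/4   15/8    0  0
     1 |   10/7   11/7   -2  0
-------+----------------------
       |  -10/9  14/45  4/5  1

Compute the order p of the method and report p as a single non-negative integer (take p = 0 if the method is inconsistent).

2

b = (-10/9, 14/45, 4/5, 1)
c = (0, -27/14, 1/8, 1)
Ac = (0, 0, -405/112, -643/196)
Σ b_i: (-10/9)·1 + 14/45·1 + 4/5·1 + 1·1 = 1 ✓
b·c: 14/45·(-27/14) + 4/5·1/8 + 1·1 = 1/2 ✓
b·c²: 14/45·729/196 + 4/5·1/64 + 1·1 = 243/112 ≠ 1/3 ⇒ order 2.
b·Ac: 4/5·(-405/112) + 1·(-643/196) = -605/98 ≠ 1/6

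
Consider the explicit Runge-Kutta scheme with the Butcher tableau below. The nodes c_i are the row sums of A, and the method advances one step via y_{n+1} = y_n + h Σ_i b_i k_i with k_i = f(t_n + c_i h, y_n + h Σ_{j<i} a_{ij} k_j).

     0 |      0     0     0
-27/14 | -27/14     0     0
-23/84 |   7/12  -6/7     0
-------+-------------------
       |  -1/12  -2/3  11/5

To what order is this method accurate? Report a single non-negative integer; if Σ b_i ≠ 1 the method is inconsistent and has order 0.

0

b = (-1/12, -2/3, 11/5)
c = (0, -27/14, -23/84)
Ac = (0, 0, 81/49)
Σ b_i: (-1/12)·1 + (-2/3)·1 + 11/5·1 = 29/20 ≠ 1 ⇒ order 0.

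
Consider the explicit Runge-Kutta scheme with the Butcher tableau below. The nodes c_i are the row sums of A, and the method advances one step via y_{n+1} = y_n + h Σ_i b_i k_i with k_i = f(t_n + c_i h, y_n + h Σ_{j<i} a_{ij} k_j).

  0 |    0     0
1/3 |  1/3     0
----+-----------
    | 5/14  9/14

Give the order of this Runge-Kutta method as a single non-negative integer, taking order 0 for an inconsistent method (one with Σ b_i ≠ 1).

1

b = (5/14, 9/14)
c = (0, 1/3)
Σ b_i: 5/14·1 + 9/14·1 = 1 ✓
b·c: 9/14·1/3 = 3/14 ≠ 1/2 ⇒ order 1.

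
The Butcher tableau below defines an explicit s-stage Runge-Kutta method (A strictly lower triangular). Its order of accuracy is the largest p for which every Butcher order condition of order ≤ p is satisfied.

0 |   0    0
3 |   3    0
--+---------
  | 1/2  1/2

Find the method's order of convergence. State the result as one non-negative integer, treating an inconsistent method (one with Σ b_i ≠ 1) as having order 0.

b = (1/2, 1/2)
c = (0, 3)
Σ b_i: 1/2·1 + 1/2·1 = 1 ✓
b·c: 1/2·3 = 3/2 ≠ 1/2 ⇒ order 1.

1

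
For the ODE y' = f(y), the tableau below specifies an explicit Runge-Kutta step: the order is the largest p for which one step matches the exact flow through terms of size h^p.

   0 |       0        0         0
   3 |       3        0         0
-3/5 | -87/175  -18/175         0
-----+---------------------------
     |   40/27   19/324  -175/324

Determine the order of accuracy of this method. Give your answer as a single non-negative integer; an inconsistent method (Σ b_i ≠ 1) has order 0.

3

b = (40/27, 19/324, -175/324)
c = (0, 3, -3/5)
Ac = (0, 0, -54/175)
Σ b_i: 40/27·1 + 19/324·1 + (-175/324)·1 = 1 ✓
b·c: 19/324·3 + (-175/324)·(-3/5) = 1/2 ✓
b·c²: 19/324·9 + (-175/324)·9/25 = 1/3 ✓
b·Ac: (-175/324)·(-54/175) = 1/6 ✓; 3 stages ⇒ order 3.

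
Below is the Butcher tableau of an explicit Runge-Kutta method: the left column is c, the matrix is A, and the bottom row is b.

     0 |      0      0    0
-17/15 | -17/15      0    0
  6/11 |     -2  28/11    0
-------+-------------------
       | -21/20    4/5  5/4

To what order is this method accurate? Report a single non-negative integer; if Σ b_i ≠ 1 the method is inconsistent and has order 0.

b = (-21/20, 4/5, 5/4)
c = (0, -17/15, 6/11)
Ac = (0, 0, -476/165)
Σ b_i: (-21/20)·1 + 4/5·1 + 5/4·1 = 1 ✓
b·c: 4/5·(-17/15) + 5/4·6/11 = -371/1650 ≠ 1/2 ⇒ order 1.

1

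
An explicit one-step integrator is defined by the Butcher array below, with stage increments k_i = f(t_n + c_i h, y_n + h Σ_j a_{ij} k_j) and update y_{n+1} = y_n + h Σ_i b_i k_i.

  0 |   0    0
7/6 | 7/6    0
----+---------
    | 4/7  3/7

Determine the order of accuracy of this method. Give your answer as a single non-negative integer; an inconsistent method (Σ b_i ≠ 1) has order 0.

b = (4/7, 3/7)
c = (0, 7/6)
Σ b_i: 4/7·1 + 3/7·1 = 1 ✓
b·c: 3/7·7/6 = 1/2 ✓; 2 stages ⇒ order 2.

2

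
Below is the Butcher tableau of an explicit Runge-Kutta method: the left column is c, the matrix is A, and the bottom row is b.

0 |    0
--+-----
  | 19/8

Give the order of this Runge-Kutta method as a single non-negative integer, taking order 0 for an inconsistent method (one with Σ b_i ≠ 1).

b = (19/8)
c = (0)
Σ b_i: 19/8·1 = 19/8 ≠ 1 ⇒ order 0.

0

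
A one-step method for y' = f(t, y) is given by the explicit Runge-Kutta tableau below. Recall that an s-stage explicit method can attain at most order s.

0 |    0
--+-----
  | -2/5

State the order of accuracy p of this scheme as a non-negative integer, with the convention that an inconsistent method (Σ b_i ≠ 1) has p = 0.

b = (-2/5)
c = (0)
Σ b_i: (-2/5)·1 = -2/5 ≠ 1 ⇒ order 0.

0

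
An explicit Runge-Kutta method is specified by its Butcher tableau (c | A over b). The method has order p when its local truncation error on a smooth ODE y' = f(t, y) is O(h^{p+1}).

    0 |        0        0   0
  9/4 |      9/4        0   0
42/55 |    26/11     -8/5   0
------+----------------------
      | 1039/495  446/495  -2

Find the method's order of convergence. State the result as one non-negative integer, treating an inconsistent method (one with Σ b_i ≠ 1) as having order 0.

b = (1039/495, 446/495, -2)
c = (0, 9/4, 42/55)
Ac = (0, 0, -18/5)
Σ b_i: 1039/495·1 + 446/495·1 + (-2)·1 = 1 ✓
b·c: 446/495·9/4 + (-2)·42/55 = 1/2 ✓
b·c²: 446/495·81/16 + (-2)·1764/3025 = 82161/24200 ≠ 1/3 ⇒ order 2.
b·Ac: (-2)·(-18/5) = 36/5 ≠ 1/6

2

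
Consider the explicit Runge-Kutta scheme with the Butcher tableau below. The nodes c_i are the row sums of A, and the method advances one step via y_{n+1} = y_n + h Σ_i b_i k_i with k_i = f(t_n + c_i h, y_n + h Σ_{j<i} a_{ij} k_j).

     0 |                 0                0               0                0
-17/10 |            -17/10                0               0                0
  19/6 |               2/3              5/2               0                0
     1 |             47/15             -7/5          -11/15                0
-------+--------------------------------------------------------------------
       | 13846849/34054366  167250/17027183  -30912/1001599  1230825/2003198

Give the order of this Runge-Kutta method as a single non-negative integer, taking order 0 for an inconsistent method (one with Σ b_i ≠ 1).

3

b = (13846849/34054366, 167250/17027183, -30912/1001599, 1230825/2003198)
c = (0, -17/10, 19/6, 1)
Ac = (0, 0, -17/4, 13/225)
Σ b_i: 13846849/34054366·1 + 167250/17027183·1 + (-30912/1001599)·1 + 1230825/2003198·1 = 1 ✓
b·c: 167250/17027183·(-17/10) + (-30912/1001599)·19/6 + 1230825/2003198·1 = 1/2 ✓
b·c²: 167250/17027183·289/100 + (-30912/1001599)·361/36 + 1230825/2003198·1 = 1/3 ✓
b·Ac: (-30912/1001599)·(-17/4) + 1230825/2003198·13/225 = 1/6 ✓
b·c³: 167250/17027183·(-4913/1000) + (-30912/1001599)·6859/216 + 1230825/2003198·1 = -14922787/36057564 ≠ 1/4 ⇒ order 3.
b·(c∘Ac): (-30912/1001599)·(-323/24) + 1230825/2003198·13/225 = 2709487/6009594 ≠ 1/8
b·Ac²: (-30912/1001599)·289/40 + 1230825/2003198·(-38474/3375) = -325748671/45071955 ≠ 1/12
b·A²c: 1230825/2003198·187/60 = 15344285/8012792 ≠ 1/24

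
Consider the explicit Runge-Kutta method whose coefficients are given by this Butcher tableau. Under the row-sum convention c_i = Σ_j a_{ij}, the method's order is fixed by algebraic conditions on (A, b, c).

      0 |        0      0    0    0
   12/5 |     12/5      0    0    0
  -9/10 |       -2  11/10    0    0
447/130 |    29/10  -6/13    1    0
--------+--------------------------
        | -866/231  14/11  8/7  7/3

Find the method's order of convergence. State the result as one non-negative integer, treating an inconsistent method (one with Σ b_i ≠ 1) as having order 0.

b = (-866/231, 14/11, 8/7, 7/3)
c = (0, 12/5, -9/10, 447/130)
Ac = (0, 0, 66/25, -261/130)
Σ b_i: (-866/231)·1 + 14/11·1 + 8/7·1 + 7/3·1 = 1 ✓
b·c: 14/11·12/5 + 8/7·(-9/10) + 7/3·447/130 = 100591/10010 ≠ 1/2 ⇒ order 1.

1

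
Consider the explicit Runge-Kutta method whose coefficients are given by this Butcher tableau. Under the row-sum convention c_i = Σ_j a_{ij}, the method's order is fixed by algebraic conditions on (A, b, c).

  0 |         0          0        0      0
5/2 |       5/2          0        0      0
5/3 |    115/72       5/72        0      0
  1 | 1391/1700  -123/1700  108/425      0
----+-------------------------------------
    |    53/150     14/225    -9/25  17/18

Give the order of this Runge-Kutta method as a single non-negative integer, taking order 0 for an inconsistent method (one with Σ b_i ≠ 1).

4

b = (53/150, 14/225, -9/25, 17/18)
c = (0, 5/2, 5/3, 1)
Ac = (0, 0, 25/144, 33/136)
Σ b_i: 53/150·1 + 14/225·1 + (-9/25)·1 + 17/18·1 = 1 ✓
b·c: 14/225·5/2 + (-9/25)·5/3 + 17/18·1 = 1/2 ✓
b·c²: 14/225·25/4 + (-9/25)·25/9 + 17/18·1 = 1/3 ✓
b·Ac: (-9/25)·25/144 + 17/18·33/136 = 1/6 ✓
b·c³: 14/225·125/8 + (-9/25)·125/27 + 17/18·1 = 1/4 ✓
b·(c∘Ac): (-9/25)·125/432 + 17/18·33/136 = 1/8 ✓
b·Ac²: (-9/25)·125/288 + 17/18·69/272 = 1/12 ✓
b·A²c: 17/18·3/68 = 1/24 ✓; 4 stages ⇒ order 4.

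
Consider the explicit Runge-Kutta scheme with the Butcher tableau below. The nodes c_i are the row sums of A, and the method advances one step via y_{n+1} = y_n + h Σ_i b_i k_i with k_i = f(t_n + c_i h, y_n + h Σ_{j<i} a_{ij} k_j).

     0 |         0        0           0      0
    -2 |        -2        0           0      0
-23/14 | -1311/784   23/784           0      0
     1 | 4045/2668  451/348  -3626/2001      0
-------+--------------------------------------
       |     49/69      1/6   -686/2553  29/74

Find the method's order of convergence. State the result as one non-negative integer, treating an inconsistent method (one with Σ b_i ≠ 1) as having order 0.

b = (49/69, 1/6, -686/2553, 29/74)
c = (0, -2, -23/14, 1)
Ac = (0, 0, -23/392, 67/174)
Σ b_i: 49/69·1 + 1/6·1 + (-686/2553)·1 + 29/74·1 = 1 ✓
b·c: 1/6·(-2) + (-686/2553)·(-23/14) + 29/74·1 = 1/2 ✓
b·c²: 1/6·4 + (-686/2553)·529/196 + 29/74·1 = 1/3 ✓
b·Ac: (-686/2553)·(-23/392) + 29/74·67/174 = 1/6 ✓
b·c³: 1/6·(-8) + (-686/2553)·(-12167/2744) + 29/74·1 = 1/4 ✓
b·(c∘Ac): (-686/2553)·529/5488 + 29/74·67/174 = 1/8 ✓
b·Ac²: (-686/2553)·23/196 + 29/74·17/58 = 1/12 ✓
b·A²c: 29/74·37/348 = 1/24 ✓; 4 stages ⇒ order 4.

4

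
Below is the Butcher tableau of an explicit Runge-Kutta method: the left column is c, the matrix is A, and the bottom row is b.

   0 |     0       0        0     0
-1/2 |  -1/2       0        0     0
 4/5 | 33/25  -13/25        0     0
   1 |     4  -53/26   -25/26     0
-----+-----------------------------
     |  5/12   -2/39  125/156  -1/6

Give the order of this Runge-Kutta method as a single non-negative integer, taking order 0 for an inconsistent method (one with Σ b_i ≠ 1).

4

b = (5/12, -2/39, 125/156, -1/6)
c = (0, -1/2, 4/5, 1)
Ac = (0, 0, 13/50, 1/4)
Σ b_i: 5/12·1 + (-2/39)·1 + 125/156·1 + (-1/6)·1 = 1 ✓
b·c: (-2/39)·(-1/2) + 125/156·4/5 + (-1/6)·1 = 1/2 ✓
b·c²: (-2/39)·1/4 + 125/156·16/25 + (-1/6)·1 = 1/3 ✓
b·Ac: 125/156·13/50 + (-1/6)·1/4 = 1/6 ✓
b·c³: (-2/39)·(-1/8) + 125/156·64/125 + (-1/6)·1 = 1/4 ✓
b·(c∘Ac): 125/156·26/125 + (-1/6)·1/4 = 1/8 ✓
b·Ac²: 125/156·(-13/100) + (-1/6)·(-9/8) = 1/12 ✓
b·A²c: (-1/6)·(-1/4) = 1/24 ✓; 4 stages ⇒ order 4.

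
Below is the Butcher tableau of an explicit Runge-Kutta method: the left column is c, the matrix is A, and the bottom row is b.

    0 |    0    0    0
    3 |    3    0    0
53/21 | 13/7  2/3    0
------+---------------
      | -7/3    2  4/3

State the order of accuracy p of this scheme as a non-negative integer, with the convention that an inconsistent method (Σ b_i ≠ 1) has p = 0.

b = (-7/3, 2, 4/3)
c = (0, 3, 53/21)
Ac = (0, 0, 2)
Σ b_i: (-7/3)·1 + 2·1 + 4/3·1 = 1 ✓
b·c: 2·3 + 4/3·53/21 = 590/63 ≠ 1/2 ⇒ order 1.

1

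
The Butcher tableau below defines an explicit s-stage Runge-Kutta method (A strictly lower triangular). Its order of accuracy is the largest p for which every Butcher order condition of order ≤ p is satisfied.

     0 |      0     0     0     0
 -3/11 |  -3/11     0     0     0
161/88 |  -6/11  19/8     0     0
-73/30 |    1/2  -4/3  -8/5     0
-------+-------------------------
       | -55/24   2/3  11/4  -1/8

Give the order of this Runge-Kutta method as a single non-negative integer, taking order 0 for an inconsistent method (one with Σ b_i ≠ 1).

1

b = (-55/24, 2/3, 11/4, -1/8)
c = (0, -3/11, 161/88, -73/30)
Ac = (0, 0, -57/88, -141/55)
Σ b_i: (-55/24)·1 + 2/3·1 + 11/4·1 + (-1/8)·1 = 1 ✓
b·c: 2/3·(-3/11) + 11/4·161/88 + (-1/8)·(-73/30) = 27211/5280 ≠ 1/2 ⇒ order 1.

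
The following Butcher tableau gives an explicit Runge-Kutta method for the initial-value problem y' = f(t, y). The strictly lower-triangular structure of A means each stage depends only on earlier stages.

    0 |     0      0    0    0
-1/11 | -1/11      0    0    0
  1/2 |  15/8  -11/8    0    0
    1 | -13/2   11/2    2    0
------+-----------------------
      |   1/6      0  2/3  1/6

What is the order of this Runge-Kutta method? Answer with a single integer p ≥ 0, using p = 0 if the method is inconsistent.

b = (1/6, 0, 2/3, 1/6)
c = (0, -1/11, 1/2, 1)
Ac = (0, 0, 1/8, 1/2)
Σ b_i: 1/6·1 + 2/3·1 + 1/6·1 = 1 ✓
b·c: 2/3·1/2 + 1/6·1 = 1/2 ✓
b·c²: 2/3·1/4 + 1/6·1 = 1/3 ✓
b·Ac: 2/3·1/8 + 1/6·1/2 = 1/6 ✓
b·c³: 2/3·1/8 + 1/6·1 = 1/4 ✓
b·(c∘Ac): 2/3·1/16 + 1/6·1/2 = 1/8 ✓
b·Ac²: 2/3·(-1/88) + 1/6·6/11 = 1/12 ✓
b·A²c: 1/6·1/4 = 1/24 ✓; 4 stages ⇒ order 4.

4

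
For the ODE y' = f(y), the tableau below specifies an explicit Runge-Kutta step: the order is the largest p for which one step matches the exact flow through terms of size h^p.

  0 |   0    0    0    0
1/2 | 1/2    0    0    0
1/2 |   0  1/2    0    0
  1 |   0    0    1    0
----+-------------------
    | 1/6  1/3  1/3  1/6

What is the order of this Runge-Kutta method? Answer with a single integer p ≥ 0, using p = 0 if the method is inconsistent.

b = (1/6, 1/3, 1/3, 1/6)
c = (0, 1/2, 1/2, 1)
Ac = (0, 0, 1/4, 1/2)
Σ b_i: 1/6·1 + 1/3·1 + 1/3·1 + 1/6·1 = 1 ✓
b·c: 1/3·1/2 + 1/3·1/2 + 1/6·1 = 1/2 ✓
b·c²: 1/3·1/4 + 1/3·1/4 + 1/6·1 = 1/3 ✓
b·Ac: 1/3·1/4 + 1/6·1/2 = 1/6 ✓
b·c³: 1/3·1/8 + 1/3·1/8 + 1/6·1 = 1/4 ✓
b·(c∘Ac): 1/3·1/8 + 1/6·1/2 = 1/8 ✓
b·Ac²: 1/3·1/8 + 1/6·1/4 = 1/12 ✓
b·A²c: 1/6·1/4 = 1/24 ✓; 4 stages ⇒ order 4.

4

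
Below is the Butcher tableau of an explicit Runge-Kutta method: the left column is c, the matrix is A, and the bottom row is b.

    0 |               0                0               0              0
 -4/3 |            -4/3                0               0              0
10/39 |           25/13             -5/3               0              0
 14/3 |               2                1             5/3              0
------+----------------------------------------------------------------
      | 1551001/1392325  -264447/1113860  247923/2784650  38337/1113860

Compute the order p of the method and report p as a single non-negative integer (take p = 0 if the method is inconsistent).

3

b = (1551001/1392325, -264447/1113860, 247923/2784650, 38337/1113860)
c = (0, -4/3, 10/39, 14/3)
Ac = (0, 0, 20/9, -106/117)
Σ b_i: 1551001/1392325·1 + (-264447/1113860)·1 + 247923/2784650·1 + 38337/1113860·1 = 1 ✓
b·c: (-264447/1113860)·(-4/3) + 247923/2784650·10/39 + 38337/1113860·14/3 = 1/2 ✓
b·c²: (-264447/1113860)·16/9 + 247923/2784650·100/1521 + 38337/1113860·196/9 = 1/3 ✓
b·Ac: 247923/2784650·20/9 + 38337/1113860·(-106/117) = 1/6 ✓
b·c³: (-264447/1113860)·(-64/27) + 247923/2784650·1000/59319 + 38337/1113860·2744/27 = 132347014/32580405 ≠ 1/4 ⇒ order 3.
b·(c∘Ac): 247923/2784650·200/351 + 38337/1113860·(-1484/351) = -237553/2506185 ≠ 1/8
b·Ac²: 247923/2784650·(-80/27) + 38337/1113860·8612/4563 = -1295653/6516081 ≠ 1/12
b·A²c: 38337/1113860·100/27 = 63895/501237 ≠ 1/24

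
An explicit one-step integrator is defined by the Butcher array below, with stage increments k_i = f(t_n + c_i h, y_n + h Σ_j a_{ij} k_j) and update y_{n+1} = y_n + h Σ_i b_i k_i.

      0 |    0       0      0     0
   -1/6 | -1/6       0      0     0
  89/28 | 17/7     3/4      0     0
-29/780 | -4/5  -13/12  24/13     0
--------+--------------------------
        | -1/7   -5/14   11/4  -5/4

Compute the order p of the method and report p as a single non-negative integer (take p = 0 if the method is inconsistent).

b = (-1/7, -5/14, 11/4, -5/4)
c = (0, -1/6, 89/28, -29/780)
Ac = (0, 0, -1/8, 39631/6552)
Σ b_i: (-1/7)·1 + (-5/14)·1 + 11/4·1 + (-5/4)·1 = 1 ✓
b·c: (-5/14)·(-1/6) + 11/4·89/28 + (-5/4)·(-29/780) = 9661/1092 ≠ 1/2 ⇒ order 1.

1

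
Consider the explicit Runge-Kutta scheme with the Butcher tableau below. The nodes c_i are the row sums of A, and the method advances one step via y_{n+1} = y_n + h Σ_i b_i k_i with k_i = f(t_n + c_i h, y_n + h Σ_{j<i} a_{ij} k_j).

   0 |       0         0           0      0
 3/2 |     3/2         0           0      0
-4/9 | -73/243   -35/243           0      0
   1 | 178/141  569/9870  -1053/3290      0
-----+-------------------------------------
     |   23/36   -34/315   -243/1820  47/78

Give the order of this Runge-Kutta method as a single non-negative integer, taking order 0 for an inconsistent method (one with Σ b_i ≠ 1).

b = (23/36, -34/315, -243/1820, 47/78)
c = (0, 3/2, -4/9, 1)
Ac = (0, 0, -35/162, 43/188)
Σ b_i: 23/36·1 + (-34/315)·1 + (-243/1820)·1 + 47/78·1 = 1 ✓
b·c: (-34/315)·3/2 + (-243/1820)·(-4/9) + 47/78·1 = 1/2 ✓
b·c²: (-34/315)·9/4 + (-243/1820)·16/81 + 47/78·1 = 1/3 ✓
b·Ac: (-243/1820)·(-35/162) + 47/78·43/188 = 1/6 ✓
b·c³: (-34/315)·27/8 + (-243/1820)·(-64/729) + 47/78·1 = 1/4 ✓
b·(c∘Ac): (-243/1820)·70/729 + 47/78·43/188 = 1/8 ✓
b·Ac²: (-243/1820)·(-35/108) + 47/78·25/376 = 1/12 ✓
b·A²c: 47/78·13/188 = 1/24 ✓; 4 stages ⇒ order 4.

4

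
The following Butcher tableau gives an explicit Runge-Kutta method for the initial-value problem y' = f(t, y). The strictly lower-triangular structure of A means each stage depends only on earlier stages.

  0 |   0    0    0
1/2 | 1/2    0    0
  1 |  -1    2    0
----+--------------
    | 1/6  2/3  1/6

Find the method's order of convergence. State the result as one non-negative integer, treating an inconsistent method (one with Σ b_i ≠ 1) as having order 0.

b = (1/6, 2/3, 1/6)
c = (0, 1/2, 1)
Ac = (0, 0, 1)
Σ b_i: 1/6·1 + 2/3·1 + 1/6·1 = 1 ✓
b·c: 2/3·1/2 + 1/6·1 = 1/2 ✓
b·c²: 2/3·1/4 + 1/6·1 = 1/3 ✓
b·Ac: 1/6·1 = 1/6 ✓; 3 stages ⇒ order 3.

3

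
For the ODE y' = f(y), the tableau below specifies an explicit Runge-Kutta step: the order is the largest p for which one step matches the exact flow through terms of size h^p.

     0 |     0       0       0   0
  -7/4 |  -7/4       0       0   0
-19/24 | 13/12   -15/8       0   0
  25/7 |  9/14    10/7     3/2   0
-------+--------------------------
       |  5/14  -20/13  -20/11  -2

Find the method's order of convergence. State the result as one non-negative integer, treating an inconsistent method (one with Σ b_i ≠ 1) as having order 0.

0

b = (5/14, -20/13, -20/11, -2)
c = (0, -7/4, -19/24, 25/7)
Ac = (0, 0, 105/32, -59/16)
Σ b_i: 5/14·1 + (-20/13)·1 + (-20/11)·1 + (-2)·1 = -10009/2002 ≠ 1 ⇒ order 0.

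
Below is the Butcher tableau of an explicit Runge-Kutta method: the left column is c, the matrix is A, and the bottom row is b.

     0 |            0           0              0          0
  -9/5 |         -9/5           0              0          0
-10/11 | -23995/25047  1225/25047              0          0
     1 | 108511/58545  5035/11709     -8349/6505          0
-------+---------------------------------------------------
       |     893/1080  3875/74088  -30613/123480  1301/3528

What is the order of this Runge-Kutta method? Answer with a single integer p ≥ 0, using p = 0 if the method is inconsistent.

b = (893/1080, 3875/74088, -30613/123480, 1301/3528)
c = (0, -9/5, -10/11, 1)
Ac = (0, 0, -245/2783, 511/1301)
Σ b_i: 893/1080·1 + 3875/74088·1 + (-30613/123480)·1 + 1301/3528·1 = 1 ✓
b·c: 3875/74088·(-9/5) + (-30613/123480)·(-10/11) + 1301/3528·1 = 1/2 ✓
b·c²: 3875/74088·81/25 + (-30613/123480)·100/121 + 1301/3528·1 = 1/3 ✓
b·Ac: (-30613/123480)·(-245/2783) + 1301/3528·511/1301 = 1/6 ✓
b·c³: 3875/74088·(-729/125) + (-30613/123480)·(-1000/1331) + 1301/3528·1 = 1/4 ✓
b·(c∘Ac): (-30613/123480)·2450/30613 + 1301/3528·511/1301 = 1/8 ✓
b·Ac²: (-30613/123480)·441/2783 + 1301/3528·2163/6505 = 1/12 ✓
b·A²c: 1301/3528·147/1301 = 1/24 ✓; 4 stages ⇒ order 4.

4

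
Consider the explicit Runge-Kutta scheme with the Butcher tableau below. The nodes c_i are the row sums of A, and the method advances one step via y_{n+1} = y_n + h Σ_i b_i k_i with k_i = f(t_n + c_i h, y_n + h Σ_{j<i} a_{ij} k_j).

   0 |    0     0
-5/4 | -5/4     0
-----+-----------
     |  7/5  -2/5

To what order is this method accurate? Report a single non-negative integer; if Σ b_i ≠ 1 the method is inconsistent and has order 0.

2

b = (7/5, -2/5)
c = (0, -5/4)
Σ b_i: 7/5·1 + (-2/5)·1 = 1 ✓
b·c: (-2/5)·(-5/4) = 1/2 ✓; 2 stages ⇒ order 2.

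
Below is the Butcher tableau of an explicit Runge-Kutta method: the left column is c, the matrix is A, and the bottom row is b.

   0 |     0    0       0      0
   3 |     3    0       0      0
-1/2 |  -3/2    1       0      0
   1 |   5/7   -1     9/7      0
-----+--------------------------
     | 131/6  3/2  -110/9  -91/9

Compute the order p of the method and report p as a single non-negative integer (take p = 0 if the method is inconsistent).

3

b = (131/6, 3/2, -110/9, -91/9)
c = (0, 3, -1/2, 1)
Ac = (0, 0, 3, -51/14)
Σ b_i: 131/6·1 + 3/2·1 + (-110/9)·1 + (-91/9)·1 = 1 ✓
b·c: 3/2·3 + (-110/9)·(-1/2) + (-91/9)·1 = 1/2 ✓
b·c²: 3/2·9 + (-110/9)·1/4 + (-91/9)·1 = 1/3 ✓
b·Ac: (-110/9)·3 + (-91/9)·(-51/14) = 1/6 ✓
b·c³: 3/2·27 + (-110/9)·(-1/8) + (-91/9)·1 = 383/12 ≠ 1/4 ⇒ order 3.
b·(c∘Ac): (-110/9)·(-3/2) + (-91/9)·(-51/14) = 331/6 ≠ 1/8
b·Ac²: (-110/9)·9 + (-91/9)·(-243/28) = -89/4 ≠ 1/12
b·A²c: (-91/9)·27/7 = -39 ≠ 1/24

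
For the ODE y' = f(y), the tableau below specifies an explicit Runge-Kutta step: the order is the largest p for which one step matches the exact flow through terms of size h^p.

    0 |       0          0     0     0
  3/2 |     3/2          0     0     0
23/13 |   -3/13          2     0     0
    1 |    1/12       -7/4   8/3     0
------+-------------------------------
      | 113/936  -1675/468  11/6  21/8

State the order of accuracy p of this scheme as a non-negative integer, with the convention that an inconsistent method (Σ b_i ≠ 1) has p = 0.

2

b = (113/936, -1675/468, 11/6, 21/8)
c = (0, 3/2, 23/13, 1)
Ac = (0, 0, 3, 653/312)
Σ b_i: 113/936·1 + (-1675/468)·1 + 11/6·1 + 21/8·1 = 1 ✓
b·c: (-1675/468)·3/2 + 11/6·23/13 + 21/8·1 = 1/2 ✓
b·c²: (-1675/468)·9/4 + 11/6·529/169 + 21/8·1 = 2521/8112 ≠ 1/3 ⇒ order 2.
b·Ac: 11/6·3 + 21/8·653/312 = 9147/832 ≠ 1/6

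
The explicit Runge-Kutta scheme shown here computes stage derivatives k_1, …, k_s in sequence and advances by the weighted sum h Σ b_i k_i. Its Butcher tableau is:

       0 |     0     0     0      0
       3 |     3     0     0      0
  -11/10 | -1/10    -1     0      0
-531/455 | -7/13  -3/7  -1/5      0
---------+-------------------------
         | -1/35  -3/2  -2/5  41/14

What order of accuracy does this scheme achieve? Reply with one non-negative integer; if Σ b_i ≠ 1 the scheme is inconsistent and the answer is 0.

1

b = (-1/35, -3/2, -2/5, 41/14)
c = (0, 3, -11/10, -531/455)
Ac = (0, 0, -3, -373/350)
Σ b_i: (-1/35)·1 + (-3/2)·1 + (-2/5)·1 + 41/14·1 = 1 ✓
b·c: (-3/2)·3 + (-2/5)·(-11/10) + 41/14·(-531/455) = -119083/15925 ≠ 1/2 ⇒ order 1.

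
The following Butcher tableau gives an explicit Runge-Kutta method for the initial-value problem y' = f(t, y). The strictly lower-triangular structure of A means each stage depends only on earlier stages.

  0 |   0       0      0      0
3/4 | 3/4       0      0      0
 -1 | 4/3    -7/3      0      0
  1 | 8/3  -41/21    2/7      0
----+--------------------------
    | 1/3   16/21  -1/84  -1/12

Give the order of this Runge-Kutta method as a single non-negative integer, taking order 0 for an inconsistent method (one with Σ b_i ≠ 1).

4

b = (1/3, 16/21, -1/84, -1/12)
c = (0, 3/4, -1, 1)
Ac = (0, 0, -7/4, -7/4)
Σ b_i: 1/3·1 + 16/21·1 + (-1/84)·1 + (-1/12)·1 = 1 ✓
b·c: 16/21·3/4 + (-1/84)·(-1) + (-1/12)·1 = 1/2 ✓
b·c²: 16/21·9/16 + (-1/84)·1 + (-1/12)·1 = 1/3 ✓
b·Ac: (-1/84)·(-7/4) + (-1/12)·(-7/4) = 1/6 ✓
b·c³: 16/21·27/64 + (-1/84)·(-1) + (-1/12)·1 = 1/4 ✓
b·(c∘Ac): (-1/84)·7/4 + (-1/12)·(-7/4) = 1/8 ✓
b·Ac²: (-1/84)·(-21/16) + (-1/12)·(-13/16) = 1/12 ✓
b·A²c: (-1/12)·(-1/2) = 1/24 ✓; 4 stages ⇒ order 4.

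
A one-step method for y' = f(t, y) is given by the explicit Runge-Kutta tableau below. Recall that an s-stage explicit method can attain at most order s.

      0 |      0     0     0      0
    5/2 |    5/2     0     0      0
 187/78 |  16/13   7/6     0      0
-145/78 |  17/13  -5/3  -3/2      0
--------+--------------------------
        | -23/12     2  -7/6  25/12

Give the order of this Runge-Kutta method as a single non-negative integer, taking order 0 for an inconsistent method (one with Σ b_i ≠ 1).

1

b = (-23/12, 2, -7/6, 25/12)
c = (0, 5/2, 187/78, -145/78)
Ac = (0, 0, 35/12, -1211/156)
Σ b_i: (-23/12)·1 + 2·1 + (-7/6)·1 + 25/12·1 = 1 ✓
b·c: 2·5/2 + (-7/6)·187/78 + 25/12·(-145/78) = -521/312 ≠ 1/2 ⇒ order 1.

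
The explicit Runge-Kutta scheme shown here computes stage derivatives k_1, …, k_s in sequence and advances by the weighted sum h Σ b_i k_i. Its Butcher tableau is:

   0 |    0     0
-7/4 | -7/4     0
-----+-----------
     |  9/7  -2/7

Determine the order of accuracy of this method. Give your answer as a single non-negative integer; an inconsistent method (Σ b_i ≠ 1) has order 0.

b = (9/7, -2/7)
c = (0, -7/4)
Σ b_i: 9/7·1 + (-2/7)·1 = 1 ✓
b·c: (-2/7)·(-7/4) = 1/2 ✓; 2 stages ⇒ order 2.

2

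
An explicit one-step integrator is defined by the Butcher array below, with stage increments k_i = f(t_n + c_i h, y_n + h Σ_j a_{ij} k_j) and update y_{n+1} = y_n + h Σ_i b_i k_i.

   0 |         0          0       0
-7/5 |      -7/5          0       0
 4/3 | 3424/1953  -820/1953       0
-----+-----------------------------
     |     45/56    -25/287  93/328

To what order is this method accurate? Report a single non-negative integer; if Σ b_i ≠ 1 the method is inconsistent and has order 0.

3

b = (45/56, -25/287, 93/328)
c = (0, -7/5, 4/3)
Ac = (0, 0, 164/279)
Σ b_i: 45/56·1 + (-25/287)·1 + 93/328·1 = 1 ✓
b·c: (-25/287)·(-7/5) + 93/328·4/3 = 1/2 ✓
b·c²: (-25/287)·49/25 + 93/328·16/9 = 1/3 ✓
b·Ac: 93/328·164/279 = 1/6 ✓; 3 stages ⇒ order 3.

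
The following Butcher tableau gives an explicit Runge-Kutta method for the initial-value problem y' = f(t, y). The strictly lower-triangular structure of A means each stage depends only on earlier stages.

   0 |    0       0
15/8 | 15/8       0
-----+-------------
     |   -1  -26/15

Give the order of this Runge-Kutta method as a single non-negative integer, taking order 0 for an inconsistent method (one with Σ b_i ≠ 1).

0

b = (-1, -26/15)
c = (0, 15/8)
Σ b_i: (-1)·1 + (-26/15)·1 = -41/15 ≠ 1 ⇒ order 0.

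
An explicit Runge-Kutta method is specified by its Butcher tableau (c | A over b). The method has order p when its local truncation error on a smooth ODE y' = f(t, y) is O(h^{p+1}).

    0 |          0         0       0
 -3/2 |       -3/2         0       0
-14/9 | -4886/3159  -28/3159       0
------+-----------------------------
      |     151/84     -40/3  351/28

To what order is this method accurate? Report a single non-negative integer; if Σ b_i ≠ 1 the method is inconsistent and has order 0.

b = (151/84, -40/3, 351/28)
c = (0, -3/2, -14/9)
Ac = (0, 0, 14/1053)
Σ b_i: 151/84·1 + (-40/3)·1 + 351/28·1 = 1 ✓
b·c: (-40/3)·(-3/2) + 351/28·(-14/9) = 1/2 ✓
b·c²: (-40/3)·9/4 + 351/28·196/81 = 1/3 ✓
b·Ac: 351/28·14/1053 = 1/6 ✓; 3 stages ⇒ order 3.

3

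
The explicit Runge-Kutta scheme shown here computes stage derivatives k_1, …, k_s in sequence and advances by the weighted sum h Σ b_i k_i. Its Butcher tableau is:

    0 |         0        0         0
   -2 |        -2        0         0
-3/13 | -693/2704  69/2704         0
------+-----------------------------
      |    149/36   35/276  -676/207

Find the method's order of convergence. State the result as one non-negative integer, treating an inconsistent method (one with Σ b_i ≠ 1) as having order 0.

b = (149/36, 35/276, -676/207)
c = (0, -2, -3/13)
Ac = (0, 0, -69/1352)
Σ b_i: 149/36·1 + 35/276·1 + (-676/207)·1 = 1 ✓
b·c: 35/276·(-2) + (-676/207)·(-3/13) = 1/2 ✓
b·c²: 35/276·4 + (-676/207)·9/169 = 1/3 ✓
b·Ac: (-676/207)·(-69/1352) = 1/6 ✓; 3 stages ⇒ order 3.

3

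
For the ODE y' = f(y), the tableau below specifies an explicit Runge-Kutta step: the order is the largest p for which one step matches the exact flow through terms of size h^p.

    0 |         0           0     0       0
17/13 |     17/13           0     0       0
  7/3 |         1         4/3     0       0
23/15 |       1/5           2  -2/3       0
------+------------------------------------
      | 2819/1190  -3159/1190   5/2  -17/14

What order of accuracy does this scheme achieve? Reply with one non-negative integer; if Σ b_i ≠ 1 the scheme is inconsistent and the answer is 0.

2

b = (2819/1190, -3159/1190, 5/2, -17/14)
c = (0, 17/13, 7/3, 23/15)
Ac = (0, 0, 68/39, 124/117)
Σ b_i: 2819/1190·1 + (-3159/1190)·1 + 5/2·1 + (-17/14)·1 = 1 ✓
b·c: (-3159/1190)·17/13 + 5/2·7/3 + (-17/14)·23/15 = 1/2 ✓
b·c²: (-3159/1190)·289/169 + 5/2·49/9 + (-17/14)·529/225 = 84857/13650 ≠ 1/3 ⇒ order 2.
b·Ac: 5/2·68/39 + (-17/14)·124/117 = 2516/819 ≠ 1/6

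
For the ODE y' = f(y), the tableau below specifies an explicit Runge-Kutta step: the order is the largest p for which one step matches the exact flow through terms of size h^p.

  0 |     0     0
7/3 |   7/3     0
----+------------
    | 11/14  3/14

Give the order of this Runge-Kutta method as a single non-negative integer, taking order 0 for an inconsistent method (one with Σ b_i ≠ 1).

2

b = (11/14, 3/14)
c = (0, 7/3)
Σ b_i: 11/14·1 + 3/14·1 = 1 ✓
b·c: 3/14·7/3 = 1/2 ✓; 2 stages ⇒ order 2.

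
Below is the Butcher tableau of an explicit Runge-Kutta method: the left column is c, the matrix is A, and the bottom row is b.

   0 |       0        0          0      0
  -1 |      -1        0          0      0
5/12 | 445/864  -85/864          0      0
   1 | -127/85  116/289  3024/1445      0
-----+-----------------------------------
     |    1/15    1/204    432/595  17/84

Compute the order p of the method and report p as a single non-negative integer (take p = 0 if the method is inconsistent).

b = (1/15, 1/204, 432/595, 17/84)
c = (0, -1, 5/12, 1)
Ac = (0, 0, 85/864, 8/17)
Σ b_i: 1/15·1 + 1/204·1 + 432/595·1 + 17/84·1 = 1 ✓
b·c: 1/204·(-1) + 432/595·5/12 + 17/84·1 = 1/2 ✓
b·c²: 1/204·1 + 432/595·25/144 + 17/84·1 = 1/3 ✓
b·Ac: 432/595·85/864 + 17/84·8/17 = 1/6 ✓
b·c³: 1/204·(-1) + 432/595·125/1728 + 17/84·1 = 1/4 ✓
b·(c∘Ac): 432/595·425/10368 + 17/84·8/17 = 1/8 ✓
b·Ac²: 432/595·(-85/864) + 17/84·13/17 = 1/12 ✓
b·A²c: 17/84·7/34 = 1/24 ✓; 4 stages ⇒ order 4.

4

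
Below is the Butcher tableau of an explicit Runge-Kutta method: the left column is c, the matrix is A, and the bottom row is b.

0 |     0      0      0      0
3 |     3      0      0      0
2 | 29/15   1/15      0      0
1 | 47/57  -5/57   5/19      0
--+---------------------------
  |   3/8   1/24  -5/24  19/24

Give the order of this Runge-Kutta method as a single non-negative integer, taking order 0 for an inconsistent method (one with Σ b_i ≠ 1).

b = (3/8, 1/24, -5/24, 19/24)
c = (0, 3, 2, 1)
Ac = (0, 0, 1/5, 5/19)
Σ b_i: 3/8·1 + 1/24·1 + (-5/24)·1 + 19/24·1 = 1 ✓
b·c: 1/24·3 + (-5/24)·2 + 19/24·1 = 1/2 ✓
b·c²: 1/24·9 + (-5/24)·4 + 19/24·1 = 1/3 ✓
b·Ac: (-5/24)·1/5 + 19/24·5/19 = 1/6 ✓
b·c³: 1/24·27 + (-5/24)·8 + 19/24·1 = 1/4 ✓
b·(c∘Ac): (-5/24)·2/5 + 19/24·5/19 = 1/8 ✓
b·Ac²: (-5/24)·3/5 + 19/24·5/19 = 1/12 ✓
b·A²c: 19/24·1/19 = 1/24 ✓; 4 stages ⇒ order 4.

4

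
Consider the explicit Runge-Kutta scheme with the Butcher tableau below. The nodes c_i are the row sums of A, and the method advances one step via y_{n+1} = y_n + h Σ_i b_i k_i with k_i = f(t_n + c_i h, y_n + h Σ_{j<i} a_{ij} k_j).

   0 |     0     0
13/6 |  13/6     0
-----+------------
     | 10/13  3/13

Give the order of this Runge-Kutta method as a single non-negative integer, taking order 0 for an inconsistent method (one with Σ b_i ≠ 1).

2

b = (10/13, 3/13)
c = (0, 13/6)
Σ b_i: 10/13·1 + 3/13·1 = 1 ✓
b·c: 3/13·13/6 = 1/2 ✓; 2 stages ⇒ order 2.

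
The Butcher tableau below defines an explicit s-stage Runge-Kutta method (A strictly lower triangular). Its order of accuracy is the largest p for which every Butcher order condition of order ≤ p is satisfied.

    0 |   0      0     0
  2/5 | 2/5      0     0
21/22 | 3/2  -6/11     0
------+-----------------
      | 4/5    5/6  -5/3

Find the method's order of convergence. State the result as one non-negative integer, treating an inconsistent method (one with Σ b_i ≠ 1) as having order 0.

b = (4/5, 5/6, -5/3)
c = (0, 2/5, 21/22)
Ac = (0, 0, -12/55)
Σ b_i: 4/5·1 + 5/6·1 + (-5/3)·1 = -1/30 ≠ 1 ⇒ order 0.

0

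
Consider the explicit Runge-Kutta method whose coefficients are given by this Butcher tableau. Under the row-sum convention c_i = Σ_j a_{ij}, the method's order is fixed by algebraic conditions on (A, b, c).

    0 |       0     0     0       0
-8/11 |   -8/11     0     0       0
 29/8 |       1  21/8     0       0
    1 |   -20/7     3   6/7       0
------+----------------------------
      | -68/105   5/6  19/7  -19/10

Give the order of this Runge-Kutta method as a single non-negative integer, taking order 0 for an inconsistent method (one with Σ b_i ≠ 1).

1

b = (-68/105, 5/6, 19/7, -19/10)
c = (0, -8/11, 29/8, 1)
Ac = (0, 0, -21/11, 285/308)
Σ b_i: (-68/105)·1 + 5/6·1 + 19/7·1 + (-19/10)·1 = 1 ✓
b·c: 5/6·(-8/11) + 19/7·29/8 + (-19/10)·1 = 67759/9240 ≠ 1/2 ⇒ order 1.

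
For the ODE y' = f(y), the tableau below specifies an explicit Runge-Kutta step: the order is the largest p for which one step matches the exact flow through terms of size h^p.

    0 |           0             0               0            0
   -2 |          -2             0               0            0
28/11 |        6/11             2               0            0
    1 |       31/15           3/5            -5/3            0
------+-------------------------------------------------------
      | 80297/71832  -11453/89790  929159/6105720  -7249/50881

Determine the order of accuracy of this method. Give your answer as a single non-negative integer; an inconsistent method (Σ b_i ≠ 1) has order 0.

3

b = (80297/71832, -11453/89790, 929159/6105720, -7249/50881)
c = (0, -2, 28/11, 1)
Ac = (0, 0, -4, -898/165)
Σ b_i: 80297/71832·1 + (-11453/89790)·1 + 929159/6105720·1 + (-7249/50881)·1 = 1 ✓
b·c: (-11453/89790)·(-2) + 929159/6105720·28/11 + (-7249/50881)·1 = 1/2 ✓
b·c²: (-11453/89790)·4 + 929159/6105720·784/121 + (-7249/50881)·1 = 1/3 ✓
b·Ac: 929159/6105720·(-4) + (-7249/50881)·(-898/165) = 1/6 ✓
b·c³: (-11453/89790)·(-8) + 929159/6105720·21952/1331 + (-7249/50881)·1 = 111537/32923 ≠ 1/4 ⇒ order 3.
b·(c∘Ac): 929159/6105720·(-112/11) + (-7249/50881)·(-898/165) = -11584/14965 ≠ 1/8
b·Ac²: 929159/6105720·8 + (-7249/50881)·(-15244/1815) = 1351103/559691 ≠ 1/12
b·A²c: (-7249/50881)·20/3 = -144980/152643 ≠ 1/24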